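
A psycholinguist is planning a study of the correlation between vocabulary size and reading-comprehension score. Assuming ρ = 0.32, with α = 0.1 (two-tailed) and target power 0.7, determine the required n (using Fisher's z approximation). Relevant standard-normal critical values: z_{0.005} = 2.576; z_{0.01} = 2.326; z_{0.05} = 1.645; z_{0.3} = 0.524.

n = 46

Fisher's z: C = ½·ln((1+r)/(1−r)) = ½·ln(1.9412) = 0.3316.
n = ((z_{α/2} + z_β)/C)² + 3.
(1.645 + 0.524) / 0.3316 = 2.169 / 0.3316 = 6.541.
n = 6.541² + 3 = 42.78 + 3 = 45.8.
Round up.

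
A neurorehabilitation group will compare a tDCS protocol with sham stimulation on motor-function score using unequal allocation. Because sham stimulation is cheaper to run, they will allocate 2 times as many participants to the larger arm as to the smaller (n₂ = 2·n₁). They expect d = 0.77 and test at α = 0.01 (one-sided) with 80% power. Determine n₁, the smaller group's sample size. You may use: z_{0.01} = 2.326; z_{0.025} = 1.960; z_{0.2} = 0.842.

With allocation ratio k = n₂/n₁ = 2, Var(x̄₁−x̄₂) = σ²(1/n₁ + 1/(k·n₁)) = σ²·(k+1)/(k·n₁).
So n₁ = (1 + 1/k)·((z_{α} + z_β)/d)² = 1.500 × (3.168/0.77)².
n₁ = 1.500 × 16.93 = 25.4.
Round up: n₁ = 26, giving n₂ = 2 × 26 = 52.

n₁ = 26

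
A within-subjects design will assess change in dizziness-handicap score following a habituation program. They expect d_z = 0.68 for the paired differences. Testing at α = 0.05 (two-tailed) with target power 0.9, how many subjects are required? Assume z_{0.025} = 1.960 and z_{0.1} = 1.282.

n = 23 pairs

For a paired (one-sample on differences) test: n = ((z_{α/2} + z_β) / d)².
z_{α/2} + z_β = 1.960 + 1.282 = 3.242.
n = (3.242 / 0.68)² = 4.768² = 22.73.
Round up.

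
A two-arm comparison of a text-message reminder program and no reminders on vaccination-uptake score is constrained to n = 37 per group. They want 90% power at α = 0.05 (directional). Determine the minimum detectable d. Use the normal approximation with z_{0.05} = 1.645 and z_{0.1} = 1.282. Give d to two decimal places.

d_min ≈ 0.68

For two independent groups of n = 37 each: d_min = (z_{α} + z_β)·√(2/n).
z-sum = 1.645 + 1.282 = 2.927.
d_min = 2.927 × √(2/37) = 2.927 × 0.2325 = 0.681.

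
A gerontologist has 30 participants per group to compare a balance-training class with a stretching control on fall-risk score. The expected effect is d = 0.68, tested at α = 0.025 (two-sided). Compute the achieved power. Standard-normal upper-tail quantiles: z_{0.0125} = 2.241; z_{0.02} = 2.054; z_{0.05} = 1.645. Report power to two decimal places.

For two equal groups, power = Φ(d·√(n/2) − z_{α/2}).
d·√(n/2) = 0.68 × √(30/2) = 0.68 × 3.873 = 2.634.
z_β = 2.634 − 2.241 = 0.393.
Power = Φ(0.393) = 0.653.

power ≈ 0.65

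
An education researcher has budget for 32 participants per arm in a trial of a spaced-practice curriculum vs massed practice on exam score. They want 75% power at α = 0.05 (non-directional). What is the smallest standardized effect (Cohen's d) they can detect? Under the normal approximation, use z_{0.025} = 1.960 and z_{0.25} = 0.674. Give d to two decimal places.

For two independent groups of n = 32 each: d_min = (z_{α/2} + z_β)·√(2/n).
z-sum = 1.960 + 0.674 = 2.634.
d_min = 2.634 × √(2/32) = 2.634 × 0.2500 = 0.658.

d_min ≈ 0.66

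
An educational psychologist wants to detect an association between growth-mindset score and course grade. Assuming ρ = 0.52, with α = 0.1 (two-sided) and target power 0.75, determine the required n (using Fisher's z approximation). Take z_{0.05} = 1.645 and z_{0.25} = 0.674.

n = 20

Fisher's z: C = ½·ln((1+r)/(1−r)) = ½·ln(3.1667) = 0.5763.
n = ((z_{α/2} + z_β)/C)² + 3.
(1.645 + 0.674) / 0.5763 = 2.319 / 0.5763 = 4.024.
n = 4.024² + 3 = 16.19 + 3 = 19.2.
Round up.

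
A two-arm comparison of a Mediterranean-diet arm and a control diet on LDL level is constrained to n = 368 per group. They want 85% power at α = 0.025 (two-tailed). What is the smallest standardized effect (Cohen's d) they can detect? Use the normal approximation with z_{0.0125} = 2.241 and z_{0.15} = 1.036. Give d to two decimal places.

For two independent groups of n = 368 each: d_min = (z_{α/2} + z_β)·√(2/n).
z-sum = 2.241 + 1.036 = 3.277.
d_min = 3.277 × √(2/368) = 3.277 × 0.0737 = 0.242.

d_min ≈ 0.24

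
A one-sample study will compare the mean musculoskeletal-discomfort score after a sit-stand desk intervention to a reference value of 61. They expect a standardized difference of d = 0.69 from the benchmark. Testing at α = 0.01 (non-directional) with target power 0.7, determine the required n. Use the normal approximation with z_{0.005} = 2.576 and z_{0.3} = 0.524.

n = 21

For a one-sample test: n = ((z_{α/2} + z_β) / d)².
z_{α/2} + z_β = 2.576 + 0.524 = 3.100.
n = (3.100 / 0.69)² = 4.493² = 20.18.
Round up.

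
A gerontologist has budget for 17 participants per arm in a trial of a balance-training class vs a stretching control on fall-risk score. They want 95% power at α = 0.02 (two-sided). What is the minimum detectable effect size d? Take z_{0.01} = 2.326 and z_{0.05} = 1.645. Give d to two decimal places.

For two independent groups of n = 17 each: d_min = (z_{α/2} + z_β)·√(2/n).
z-sum = 2.326 + 1.645 = 3.971.
d_min = 3.971 × √(2/17) = 3.971 × 0.3430 = 1.362.

d_min ≈ 1.36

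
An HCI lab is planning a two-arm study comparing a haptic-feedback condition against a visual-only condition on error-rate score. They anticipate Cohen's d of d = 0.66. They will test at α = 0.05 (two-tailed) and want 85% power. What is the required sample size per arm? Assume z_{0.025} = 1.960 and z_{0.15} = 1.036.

n = 42 per group

For two independent groups with equal n: n = 2·((z_{α/2} + z_β) / d)².
z_{α/2} + z_β = 1.960 + 1.036 = 2.996.
n = 2 × (2.996 / 0.66)² = 2 × 4.539² = 2 × 20.61 = 41.2.
Round up to the next whole participant.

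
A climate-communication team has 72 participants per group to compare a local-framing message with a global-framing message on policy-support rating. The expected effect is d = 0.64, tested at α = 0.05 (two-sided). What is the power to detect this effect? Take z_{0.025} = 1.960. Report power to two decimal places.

For two equal groups, power = Φ(d·√(n/2) − z_{α/2}).
d·√(n/2) = 0.64 × √(72/2) = 0.64 × 6.000 = 3.840.
z_β = 3.840 − 1.960 = 1.880.
Power = Φ(1.880) = 0.970.

power ≈ 0.97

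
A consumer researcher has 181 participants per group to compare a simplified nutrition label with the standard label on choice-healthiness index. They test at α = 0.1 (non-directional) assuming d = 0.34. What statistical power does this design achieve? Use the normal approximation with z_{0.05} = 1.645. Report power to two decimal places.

power ≈ 0.94

For two equal groups, power = Φ(d·√(n/2) − z_{α/2}).
d·√(n/2) = 0.34 × √(181/2) = 0.34 × 9.513 = 3.234.
z_β = 3.234 − 1.645 = 1.589.
Power = Φ(1.589) = 0.944.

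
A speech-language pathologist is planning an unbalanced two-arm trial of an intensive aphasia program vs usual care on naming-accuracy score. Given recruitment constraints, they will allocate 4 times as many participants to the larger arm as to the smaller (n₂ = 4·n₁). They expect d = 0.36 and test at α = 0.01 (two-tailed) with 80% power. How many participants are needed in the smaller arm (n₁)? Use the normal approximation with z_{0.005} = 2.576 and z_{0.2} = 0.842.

With allocation ratio k = n₂/n₁ = 4, Var(x̄₁−x̄₂) = σ²(1/n₁ + 1/(k·n₁)) = σ²·(k+1)/(k·n₁).
So n₁ = (1 + 1/k)·((z_{α/2} + z_β)/d)² = 1.250 × (3.418/0.36)².
n₁ = 1.250 × 90.14 = 112.7.
Round up: n₁ = 113, giving n₂ = 4 × 113 = 452.

n₁ = 113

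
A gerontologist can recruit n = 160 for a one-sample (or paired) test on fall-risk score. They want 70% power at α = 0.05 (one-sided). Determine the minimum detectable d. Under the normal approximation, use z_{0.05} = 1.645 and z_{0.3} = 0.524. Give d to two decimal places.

For a single sample (or paired design) of n = 160: d_min = (z_{α} + z_β)/√n.
z-sum = 1.645 + 0.524 = 2.169.
d_min = 2.169 / √160 = 2.169 / 12.649 = 0.171.

d_min ≈ 0.17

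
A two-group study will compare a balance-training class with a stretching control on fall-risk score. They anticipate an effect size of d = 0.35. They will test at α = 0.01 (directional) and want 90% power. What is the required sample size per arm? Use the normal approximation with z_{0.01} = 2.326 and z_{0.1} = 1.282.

n = 213 per group

For two independent groups with equal n: n = 2·((z_{α} + z_β) / d)².
z_{α} + z_β = 2.326 + 1.282 = 3.608.
n = 2 × (3.608 / 0.35)² = 2 × 10.309² = 2 × 106.27 = 212.5.
Round up to the next whole participant.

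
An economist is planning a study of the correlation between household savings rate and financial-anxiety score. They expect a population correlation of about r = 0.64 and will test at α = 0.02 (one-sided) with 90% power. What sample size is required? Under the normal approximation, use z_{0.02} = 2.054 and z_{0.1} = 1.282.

Fisher's z: C = ½·ln((1+r)/(1−r)) = ½·ln(4.5556) = 0.7582.
n = ((z_{α} + z_β)/C)² + 3.
(2.054 + 1.282) / 0.7582 = 3.336 / 0.7582 = 4.400.
n = 4.400² + 3 = 19.36 + 3 = 22.4.
Round up.

n = 23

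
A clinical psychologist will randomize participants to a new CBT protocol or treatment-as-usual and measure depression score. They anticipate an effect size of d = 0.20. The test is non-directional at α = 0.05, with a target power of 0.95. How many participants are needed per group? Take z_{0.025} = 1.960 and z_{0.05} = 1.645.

n = 650 per group

For two independent groups with equal n: n = 2·((z_{α/2} + z_β) / d)².
z_{α/2} + z_β = 1.960 + 1.645 = 3.605.
n = 2 × (3.605 / 0.20)² = 2 × 18.025² = 2 × 324.90 = 649.8.
Round up to the next whole participant.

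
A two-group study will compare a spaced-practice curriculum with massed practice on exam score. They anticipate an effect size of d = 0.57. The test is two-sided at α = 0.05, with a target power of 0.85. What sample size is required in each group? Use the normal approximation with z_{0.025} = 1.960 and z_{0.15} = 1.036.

n = 56 per group

For two independent groups with equal n: n = 2·((z_{α/2} + z_β) / d)².
z_{α/2} + z_β = 1.960 + 1.036 = 2.996.
n = 2 × (2.996 / 0.57)² = 2 × 5.256² = 2 × 27.63 = 55.3.
Round up to the next whole participant.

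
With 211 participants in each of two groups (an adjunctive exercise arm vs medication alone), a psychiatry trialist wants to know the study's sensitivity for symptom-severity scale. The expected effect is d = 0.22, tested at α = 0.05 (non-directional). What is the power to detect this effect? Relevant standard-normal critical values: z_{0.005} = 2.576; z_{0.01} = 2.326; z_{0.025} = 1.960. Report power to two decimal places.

power ≈ 0.62

For two equal groups, power = Φ(d·√(n/2) − z_{α/2}).
d·√(n/2) = 0.22 × √(211/2) = 0.22 × 10.271 = 2.260.
z_β = 2.260 − 1.960 = 0.300.
Power = Φ(0.300) = 0.618.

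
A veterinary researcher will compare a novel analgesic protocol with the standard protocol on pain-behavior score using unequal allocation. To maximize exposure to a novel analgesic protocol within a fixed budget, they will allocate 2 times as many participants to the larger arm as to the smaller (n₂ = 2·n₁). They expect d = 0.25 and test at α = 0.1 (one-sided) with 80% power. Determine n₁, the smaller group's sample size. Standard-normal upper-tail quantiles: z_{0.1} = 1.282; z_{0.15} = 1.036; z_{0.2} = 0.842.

n₁ = 109

With allocation ratio k = n₂/n₁ = 2, Var(x̄₁−x̄₂) = σ²(1/n₁ + 1/(k·n₁)) = σ²·(k+1)/(k·n₁).
So n₁ = (1 + 1/k)·((z_{α} + z_β)/d)² = 1.500 × (2.124/0.25)².
n₁ = 1.500 × 72.18 = 108.3.
Round up: n₁ = 109, giving n₂ = 2 × 109 = 218.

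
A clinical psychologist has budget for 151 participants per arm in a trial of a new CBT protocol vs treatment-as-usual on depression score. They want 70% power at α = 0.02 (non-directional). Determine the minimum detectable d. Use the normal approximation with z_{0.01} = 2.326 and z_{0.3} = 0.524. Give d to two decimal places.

d_min ≈ 0.33

For two independent groups of n = 151 each: d_min = (z_{α/2} + z_β)·√(2/n).
z-sum = 2.326 + 0.524 = 2.850.
d_min = 2.850 × √(2/151) = 2.850 × 0.1151 = 0.328.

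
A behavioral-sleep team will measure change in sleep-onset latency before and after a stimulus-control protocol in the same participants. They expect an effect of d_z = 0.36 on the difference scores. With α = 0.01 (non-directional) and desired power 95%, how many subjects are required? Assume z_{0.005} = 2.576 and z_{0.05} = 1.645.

For a paired (one-sample on differences) test: n = ((z_{α/2} + z_β) / d)².
z_{α/2} + z_β = 2.576 + 1.645 = 4.221.
n = (4.221 / 0.36)² = 11.725² = 137.48.
Round up.

n = 138 pairs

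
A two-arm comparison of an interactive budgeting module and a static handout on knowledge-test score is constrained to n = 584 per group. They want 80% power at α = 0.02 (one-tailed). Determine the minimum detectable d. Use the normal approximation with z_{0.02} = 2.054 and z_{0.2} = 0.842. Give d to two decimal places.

d_min ≈ 0.17

For two independent groups of n = 584 each: d_min = (z_{α} + z_β)·√(2/n).
z-sum = 2.054 + 0.842 = 2.896.
d_min = 2.896 × √(2/584) = 2.896 × 0.0585 = 0.169.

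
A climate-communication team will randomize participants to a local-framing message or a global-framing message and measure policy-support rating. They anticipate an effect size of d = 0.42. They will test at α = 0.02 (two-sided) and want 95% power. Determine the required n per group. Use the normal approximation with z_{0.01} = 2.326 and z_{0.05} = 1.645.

n = 179 per group

For two independent groups with equal n: n = 2·((z_{α/2} + z_β) / d)².
z_{α/2} + z_β = 2.326 + 1.645 = 3.971.
n = 2 × (3.971 / 0.42)² = 2 × 9.455² = 2 × 89.39 = 178.8.
Round up to the next whole participant.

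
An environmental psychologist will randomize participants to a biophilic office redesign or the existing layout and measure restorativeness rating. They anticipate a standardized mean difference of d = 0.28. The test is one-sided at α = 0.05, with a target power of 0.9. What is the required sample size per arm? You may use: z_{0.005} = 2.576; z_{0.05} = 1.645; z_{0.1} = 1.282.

For two independent groups with equal n: n = 2·((z_{α} + z_β) / d)².
z_{α} + z_β = 1.645 + 1.282 = 2.927.
n = 2 × (2.927 / 0.28)² = 2 × 10.454² = 2 × 109.28 = 218.6.
Round up to the next whole participant.

n = 219 per group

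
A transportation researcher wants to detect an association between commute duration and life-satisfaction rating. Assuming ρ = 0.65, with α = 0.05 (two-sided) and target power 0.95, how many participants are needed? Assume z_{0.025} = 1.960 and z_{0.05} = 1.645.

Fisher's z: C = ½·ln((1+r)/(1−r)) = ½·ln(4.7143) = 0.7753.
n = ((z_{α/2} + z_β)/C)² + 3.
(1.960 + 1.645) / 0.7753 = 3.605 / 0.7753 = 4.650.
n = 4.650² + 3 = 21.62 + 3 = 24.6.
Round up.

n = 25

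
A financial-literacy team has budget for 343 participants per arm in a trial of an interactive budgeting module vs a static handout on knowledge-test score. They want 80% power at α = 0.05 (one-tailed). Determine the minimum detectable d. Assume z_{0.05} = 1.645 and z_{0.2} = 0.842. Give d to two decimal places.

For two independent groups of n = 343 each: d_min = (z_{α} + z_β)·√(2/n).
z-sum = 1.645 + 0.842 = 2.487.
d_min = 2.487 × √(2/343) = 2.487 × 0.0764 = 0.190.

d_min ≈ 0.19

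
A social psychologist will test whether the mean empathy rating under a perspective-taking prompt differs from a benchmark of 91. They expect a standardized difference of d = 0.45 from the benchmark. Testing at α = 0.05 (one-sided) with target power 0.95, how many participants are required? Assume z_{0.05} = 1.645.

For a one-sample test: n = ((z_{α} + z_β) / d)².
z_{α} + z_β = 1.645 + 1.645 = 3.290.
n = (3.290 / 0.45)² = 7.311² = 53.45.
Round up.

n = 54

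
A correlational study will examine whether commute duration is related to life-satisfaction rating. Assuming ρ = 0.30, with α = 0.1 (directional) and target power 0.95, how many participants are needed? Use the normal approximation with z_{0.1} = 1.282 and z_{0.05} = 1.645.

Fisher's z: C = ½·ln((1+r)/(1−r)) = ½·ln(1.8571) = 0.3095.
n = ((z_{α} + z_β)/C)² + 3.
(1.282 + 1.645) / 0.3095 = 2.927 / 0.3095 = 9.457.
n = 9.457² + 3 = 89.44 + 3 = 92.4.
Round up.

n = 93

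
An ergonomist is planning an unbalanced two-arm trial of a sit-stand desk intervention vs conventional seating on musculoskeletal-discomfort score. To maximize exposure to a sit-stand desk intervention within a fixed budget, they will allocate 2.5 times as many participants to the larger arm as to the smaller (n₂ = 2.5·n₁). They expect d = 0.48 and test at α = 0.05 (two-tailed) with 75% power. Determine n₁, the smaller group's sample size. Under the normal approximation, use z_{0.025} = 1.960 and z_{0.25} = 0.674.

n₁ = 43

With allocation ratio k = n₂/n₁ = 2.5, Var(x̄₁−x̄₂) = σ²(1/n₁ + 1/(k·n₁)) = σ²·(k+1)/(k·n₁).
So n₁ = (1 + 1/k)·((z_{α/2} + z_β)/d)² = 1.400 × (2.634/0.48)².
n₁ = 1.400 × 30.11 = 42.2.
Round up: n₁ = 43, giving n₂ = ⌈2.5 × 43⌉ = ⌈107.5⌉ = 108.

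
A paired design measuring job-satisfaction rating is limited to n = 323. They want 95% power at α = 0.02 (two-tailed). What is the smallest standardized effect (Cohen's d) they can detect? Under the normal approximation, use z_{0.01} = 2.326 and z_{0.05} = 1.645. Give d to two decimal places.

For a single sample (or paired design) of n = 323: d_min = (z_{α/2} + z_β)/√n.
z-sum = 2.326 + 1.645 = 3.971.
d_min = 3.971 / √323 = 3.971 / 17.972 = 0.221.

d_min ≈ 0.22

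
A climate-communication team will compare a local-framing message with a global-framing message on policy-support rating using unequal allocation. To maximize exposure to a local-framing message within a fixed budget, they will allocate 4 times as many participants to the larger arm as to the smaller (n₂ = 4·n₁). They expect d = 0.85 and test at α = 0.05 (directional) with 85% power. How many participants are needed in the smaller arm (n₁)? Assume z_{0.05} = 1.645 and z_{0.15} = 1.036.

n₁ = 13

With allocation ratio k = n₂/n₁ = 4, Var(x̄₁−x̄₂) = σ²(1/n₁ + 1/(k·n₁)) = σ²·(k+1)/(k·n₁).
So n₁ = (1 + 1/k)·((z_{α} + z_β)/d)² = 1.250 × (2.681/0.85)².
n₁ = 1.250 × 9.95 = 12.4.
Round up: n₁ = 13, giving n₂ = 4 × 13 = 52.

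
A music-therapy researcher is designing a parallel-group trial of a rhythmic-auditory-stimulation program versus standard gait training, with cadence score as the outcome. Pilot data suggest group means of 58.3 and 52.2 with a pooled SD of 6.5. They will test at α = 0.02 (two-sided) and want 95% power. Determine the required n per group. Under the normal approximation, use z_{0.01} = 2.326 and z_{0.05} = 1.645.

Cohen's d = |M₁ − M₂| / SD_pooled = |58.3 − 52.2| / 6.5 = 6.1 / 6.5 = 0.938.
For two independent groups with equal n: n = 2·((z_{α/2} + z_β) / d)².
z_{α/2} + z_β = 2.326 + 1.645 = 3.971.
n = 2 × (3.971 / 0.938)² = 2 × 4.233² = 2 × 17.92 = 35.8.
Round up to the next whole participant.

n = 36 per group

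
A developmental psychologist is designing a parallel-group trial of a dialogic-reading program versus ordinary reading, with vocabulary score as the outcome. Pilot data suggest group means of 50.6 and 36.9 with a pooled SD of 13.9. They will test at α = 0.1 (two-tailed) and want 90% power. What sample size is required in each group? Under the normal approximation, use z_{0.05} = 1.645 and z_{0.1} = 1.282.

n = 18 per group

Cohen's d = |M₁ − M₂| / SD_pooled = |50.6 − 36.9| / 13.9 = 13.7 / 13.9 = 0.986.
For two independent groups with equal n: n = 2·((z_{α/2} + z_β) / d)².
z_{α/2} + z_β = 1.645 + 1.282 = 2.927.
n = 2 × (2.927 / 0.986)² = 2 × 2.969² = 2 × 8.81 = 17.6.
Round up to the next whole participant.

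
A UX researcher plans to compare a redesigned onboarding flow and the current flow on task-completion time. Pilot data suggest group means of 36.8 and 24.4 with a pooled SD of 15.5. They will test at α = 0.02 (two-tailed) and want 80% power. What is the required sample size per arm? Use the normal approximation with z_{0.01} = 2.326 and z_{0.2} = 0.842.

n = 32 per group

Cohen's d = |M₁ − M₂| / SD_pooled = |36.8 − 24.4| / 15.5 = 12.4 / 15.5 = 0.800.
For two independent groups with equal n: n = 2·((z_{α/2} + z_β) / d)².
z_{α/2} + z_β = 2.326 + 0.842 = 3.168.
n = 2 × (3.168 / 0.800)² = 2 × 3.960² = 2 × 15.68 = 31.4.
Round up to the next whole participant.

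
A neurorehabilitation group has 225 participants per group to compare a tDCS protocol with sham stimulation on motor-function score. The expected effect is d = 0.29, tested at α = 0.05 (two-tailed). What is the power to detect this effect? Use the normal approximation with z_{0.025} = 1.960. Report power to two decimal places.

For two equal groups, power = Φ(d·√(n/2) − z_{α/2}).
d·√(n/2) = 0.29 × √(225/2) = 0.29 × 10.607 = 3.076.
z_β = 3.076 − 1.960 = 1.116.
Power = Φ(1.116) = 0.868.

power ≈ 0.87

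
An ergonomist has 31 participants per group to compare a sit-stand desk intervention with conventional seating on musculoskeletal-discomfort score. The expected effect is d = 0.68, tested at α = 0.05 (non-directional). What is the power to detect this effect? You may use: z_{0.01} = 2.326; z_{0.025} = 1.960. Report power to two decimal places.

For two equal groups, power = Φ(d·√(n/2) − z_{α/2}).
d·√(n/2) = 0.68 × √(31/2) = 0.68 × 3.937 = 2.677.
z_β = 2.677 − 1.960 = 0.717.
Power = Φ(0.717) = 0.763.

power ≈ 0.76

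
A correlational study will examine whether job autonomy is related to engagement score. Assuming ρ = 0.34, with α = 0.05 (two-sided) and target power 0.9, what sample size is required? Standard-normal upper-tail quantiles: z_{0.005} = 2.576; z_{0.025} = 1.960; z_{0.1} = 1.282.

Fisher's z: C = ½·ln((1+r)/(1−r)) = ½·ln(2.0303) = 0.3541.
n = ((z_{α/2} + z_β)/C)² + 3.
(1.960 + 1.282) / 0.3541 = 3.242 / 0.3541 = 9.156.
n = 9.156² + 3 = 83.83 + 3 = 86.8.
Round up.

n = 87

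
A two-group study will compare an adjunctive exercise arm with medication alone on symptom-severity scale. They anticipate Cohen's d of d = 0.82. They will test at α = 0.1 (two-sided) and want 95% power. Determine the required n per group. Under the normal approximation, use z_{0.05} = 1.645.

For two independent groups with equal n: n = 2·((z_{α/2} + z_β) / d)².
z_{α/2} + z_β = 1.645 + 1.645 = 3.290.
n = 2 × (3.290 / 0.82)² = 2 × 4.012² = 2 × 16.10 = 32.2.
Round up to the next whole participant.

n = 33 per group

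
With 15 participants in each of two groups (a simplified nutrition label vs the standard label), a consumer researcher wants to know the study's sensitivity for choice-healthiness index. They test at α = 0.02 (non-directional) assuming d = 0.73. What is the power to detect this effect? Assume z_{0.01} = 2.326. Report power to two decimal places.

power ≈ 0.37

For two equal groups, power = Φ(d·√(n/2) − z_{α/2}).
d·√(n/2) = 0.73 × √(15/2) = 0.73 × 2.739 = 1.999.
z_β = 1.999 − 2.326 = -0.327.
Power = Φ(-0.327) = 0.372.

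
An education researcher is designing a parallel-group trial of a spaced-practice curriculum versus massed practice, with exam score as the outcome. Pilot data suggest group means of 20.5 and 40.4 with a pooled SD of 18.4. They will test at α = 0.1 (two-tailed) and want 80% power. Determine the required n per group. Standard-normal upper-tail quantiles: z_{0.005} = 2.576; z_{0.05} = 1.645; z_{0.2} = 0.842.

n = 11 per group

Cohen's d = |M₁ − M₂| / SD_pooled = |20.5 − 40.4| / 18.4 = 19.9 / 18.4 = 1.082.
For two independent groups with equal n: n = 2·((z_{α/2} + z_β) / d)².
z_{α/2} + z_β = 1.645 + 0.842 = 2.487.
n = 2 × (2.487 / 1.082)² = 2 × 2.299² = 2 × 5.28 = 10.6.
Round up to the next whole participant.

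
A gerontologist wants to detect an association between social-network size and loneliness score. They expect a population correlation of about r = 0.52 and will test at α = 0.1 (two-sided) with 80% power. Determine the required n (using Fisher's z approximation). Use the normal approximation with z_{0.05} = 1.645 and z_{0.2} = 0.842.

Fisher's z: C = ½·ln((1+r)/(1−r)) = ½·ln(3.1667) = 0.5763.
n = ((z_{α/2} + z_β)/C)² + 3.
(1.645 + 0.842) / 0.5763 = 2.487 / 0.5763 = 4.315.
n = 4.315² + 3 = 18.62 + 3 = 21.6.
Round up.

n = 22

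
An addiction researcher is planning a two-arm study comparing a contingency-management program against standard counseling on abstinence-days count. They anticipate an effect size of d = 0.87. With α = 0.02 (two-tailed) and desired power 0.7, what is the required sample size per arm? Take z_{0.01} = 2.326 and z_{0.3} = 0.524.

n = 22 per group

For two independent groups with equal n: n = 2·((z_{α/2} + z_β) / d)².
z_{α/2} + z_β = 2.326 + 0.524 = 2.850.
n = 2 × (2.850 / 0.87)² = 2 × 3.276² = 2 × 10.73 = 21.5.
Round up to the next whole participant.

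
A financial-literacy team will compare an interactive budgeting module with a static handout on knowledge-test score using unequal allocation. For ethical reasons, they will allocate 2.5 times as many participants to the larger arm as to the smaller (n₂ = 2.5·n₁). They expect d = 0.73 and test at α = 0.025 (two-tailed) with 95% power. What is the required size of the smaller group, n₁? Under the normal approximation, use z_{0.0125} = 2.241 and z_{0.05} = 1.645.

With allocation ratio k = n₂/n₁ = 2.5, Var(x̄₁−x̄₂) = σ²(1/n₁ + 1/(k·n₁)) = σ²·(k+1)/(k·n₁).
So n₁ = (1 + 1/k)·((z_{α/2} + z_β)/d)² = 1.400 × (3.886/0.73)².
n₁ = 1.400 × 28.34 = 39.7.
Round up: n₁ = 40, giving n₂ = 2.5 × 40 = 100.

n₁ = 40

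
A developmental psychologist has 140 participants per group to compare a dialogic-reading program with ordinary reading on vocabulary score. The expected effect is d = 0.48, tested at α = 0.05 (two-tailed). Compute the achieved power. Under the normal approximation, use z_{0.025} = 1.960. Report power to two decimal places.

For two equal groups, power = Φ(d·√(n/2) − z_{α/2}).
d·√(n/2) = 0.48 × √(140/2) = 0.48 × 8.367 = 4.016.
z_β = 4.016 − 1.960 = 2.056.
Power = Φ(2.056) = 0.980.

power ≈ 0.98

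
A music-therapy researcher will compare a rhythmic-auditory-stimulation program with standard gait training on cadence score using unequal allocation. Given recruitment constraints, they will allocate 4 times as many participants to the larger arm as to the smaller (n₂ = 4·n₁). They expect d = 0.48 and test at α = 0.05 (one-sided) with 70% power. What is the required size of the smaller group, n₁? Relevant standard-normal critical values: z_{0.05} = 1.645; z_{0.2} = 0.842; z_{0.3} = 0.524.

With allocation ratio k = n₂/n₁ = 4, Var(x̄₁−x̄₂) = σ²(1/n₁ + 1/(k·n₁)) = σ²·(k+1)/(k·n₁).
So n₁ = (1 + 1/k)·((z_{α} + z_β)/d)² = 1.250 × (2.169/0.48)².
n₁ = 1.250 × 20.42 = 25.5.
Round up: n₁ = 26, giving n₂ = 4 × 26 = 104.

n₁ = 26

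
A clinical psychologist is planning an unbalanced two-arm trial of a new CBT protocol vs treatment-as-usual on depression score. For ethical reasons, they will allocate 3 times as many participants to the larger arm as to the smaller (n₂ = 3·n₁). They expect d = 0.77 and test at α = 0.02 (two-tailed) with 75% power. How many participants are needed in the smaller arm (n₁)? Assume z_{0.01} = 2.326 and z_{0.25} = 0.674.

n₁ = 21

With allocation ratio k = n₂/n₁ = 3, Var(x̄₁−x̄₂) = σ²(1/n₁ + 1/(k·n₁)) = σ²·(k+1)/(k·n₁).
So n₁ = (1 + 1/k)·((z_{α/2} + z_β)/d)² = 1.333 × (3.000/0.77)².
n₁ = 1.333 × 15.18 = 20.2.
Round up: n₁ = 21, giving n₂ = 3 × 21 = 63.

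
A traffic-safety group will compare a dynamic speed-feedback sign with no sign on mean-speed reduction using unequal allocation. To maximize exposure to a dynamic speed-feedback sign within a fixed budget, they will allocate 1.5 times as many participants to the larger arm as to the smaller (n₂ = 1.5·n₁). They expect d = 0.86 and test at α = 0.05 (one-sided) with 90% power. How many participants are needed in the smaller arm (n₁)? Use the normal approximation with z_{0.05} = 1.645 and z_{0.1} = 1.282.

n₁ = 20

With allocation ratio k = n₂/n₁ = 1.5, Var(x̄₁−x̄₂) = σ²(1/n₁ + 1/(k·n₁)) = σ²·(k+1)/(k·n₁).
So n₁ = (1 + 1/k)·((z_{α} + z_β)/d)² = 1.667 × (2.927/0.86)².
n₁ = 1.667 × 11.58 = 19.3.
Round up: n₁ = 20, giving n₂ = 1.5 × 20 = 30.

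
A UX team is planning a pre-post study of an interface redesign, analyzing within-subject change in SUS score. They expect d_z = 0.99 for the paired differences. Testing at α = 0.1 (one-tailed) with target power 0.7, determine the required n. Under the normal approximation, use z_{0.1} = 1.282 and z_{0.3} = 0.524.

For a paired (one-sample on differences) test: n = ((z_{α} + z_β) / d)².
z_{α} + z_β = 1.282 + 0.524 = 1.806.
n = (1.806 / 0.99)² = 1.824² = 3.33.
Round up.

n = 4 pairs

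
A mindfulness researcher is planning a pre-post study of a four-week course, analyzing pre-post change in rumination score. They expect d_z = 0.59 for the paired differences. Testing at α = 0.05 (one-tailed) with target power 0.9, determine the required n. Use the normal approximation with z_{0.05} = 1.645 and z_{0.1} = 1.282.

n = 25 pairs

For a paired (one-sample on differences) test: n = ((z_{α} + z_β) / d)².
z_{α} + z_β = 1.645 + 1.282 = 2.927.
n = (2.927 / 0.59)² = 4.961² = 24.61.
Round up.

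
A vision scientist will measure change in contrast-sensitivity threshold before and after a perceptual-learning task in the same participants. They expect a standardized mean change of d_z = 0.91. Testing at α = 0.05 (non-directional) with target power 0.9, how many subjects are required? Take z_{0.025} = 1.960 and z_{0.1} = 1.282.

For a paired (one-sample on differences) test: n = ((z_{α/2} + z_β) / d)².
z_{α/2} + z_β = 1.960 + 1.282 = 3.242.
n = (3.242 / 0.91)² = 3.563² = 12.69.
Round up.

n = 13 pairs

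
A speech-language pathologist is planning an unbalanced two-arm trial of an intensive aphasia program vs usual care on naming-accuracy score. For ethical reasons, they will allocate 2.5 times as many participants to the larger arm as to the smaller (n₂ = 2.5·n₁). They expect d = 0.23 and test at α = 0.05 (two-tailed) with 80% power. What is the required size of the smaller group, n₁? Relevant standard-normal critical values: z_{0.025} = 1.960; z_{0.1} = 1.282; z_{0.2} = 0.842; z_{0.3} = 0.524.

n₁ = 208

With allocation ratio k = n₂/n₁ = 2.5, Var(x̄₁−x̄₂) = σ²(1/n₁ + 1/(k·n₁)) = σ²·(k+1)/(k·n₁).
So n₁ = (1 + 1/k)·((z_{α/2} + z_β)/d)² = 1.400 × (2.802/0.23)².
n₁ = 1.400 × 148.42 = 207.8.
Round up: n₁ = 208, giving n₂ = 2.5 × 208 = 520.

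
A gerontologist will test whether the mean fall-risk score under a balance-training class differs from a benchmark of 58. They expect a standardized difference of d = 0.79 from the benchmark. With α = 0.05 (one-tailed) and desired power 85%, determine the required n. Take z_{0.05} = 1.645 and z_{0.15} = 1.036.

For a one-sample test: n = ((z_{α} + z_β) / d)².
z_{α} + z_β = 1.645 + 1.036 = 2.681.
n = (2.681 / 0.79)² = 3.394² = 11.52.
Round up.

n = 12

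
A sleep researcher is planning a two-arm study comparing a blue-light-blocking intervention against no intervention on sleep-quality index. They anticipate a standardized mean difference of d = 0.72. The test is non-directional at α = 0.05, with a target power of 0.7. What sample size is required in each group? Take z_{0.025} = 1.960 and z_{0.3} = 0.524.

For two independent groups with equal n: n = 2·((z_{α/2} + z_β) / d)².
z_{α/2} + z_β = 1.960 + 0.524 = 2.484.
n = 2 × (2.484 / 0.72)² = 2 × 3.450² = 2 × 11.90 = 23.8.
Round up to the next whole participant.

n = 24 per group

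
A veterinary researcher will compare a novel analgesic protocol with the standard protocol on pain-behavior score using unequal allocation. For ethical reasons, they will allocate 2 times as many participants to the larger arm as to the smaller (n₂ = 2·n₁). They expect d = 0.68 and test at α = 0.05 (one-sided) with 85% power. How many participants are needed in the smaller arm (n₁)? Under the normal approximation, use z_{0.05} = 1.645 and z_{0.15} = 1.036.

n₁ = 24

With allocation ratio k = n₂/n₁ = 2, Var(x̄₁−x̄₂) = σ²(1/n₁ + 1/(k·n₁)) = σ²·(k+1)/(k·n₁).
So n₁ = (1 + 1/k)·((z_{α} + z_β)/d)² = 1.500 × (2.681/0.68)².
n₁ = 1.500 × 15.54 = 23.3.
Round up: n₁ = 24, giving n₂ = 2 × 24 = 48.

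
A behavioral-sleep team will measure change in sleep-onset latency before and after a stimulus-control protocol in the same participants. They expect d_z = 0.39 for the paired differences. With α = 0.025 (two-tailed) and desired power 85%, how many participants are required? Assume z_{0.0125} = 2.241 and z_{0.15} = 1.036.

n = 71 pairs

For a paired (one-sample on differences) test: n = ((z_{α/2} + z_β) / d)².
z_{α/2} + z_β = 2.241 + 1.036 = 3.277.
n = (3.277 / 0.39)² = 8.403² = 70.60.
Round up.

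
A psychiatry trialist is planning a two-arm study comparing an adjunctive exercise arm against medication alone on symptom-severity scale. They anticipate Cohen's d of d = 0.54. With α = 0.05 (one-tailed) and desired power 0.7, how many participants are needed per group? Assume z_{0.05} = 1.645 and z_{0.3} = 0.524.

For two independent groups with equal n: n = 2·((z_{α} + z_β) / d)².
z_{α} + z_β = 1.645 + 0.524 = 2.169.
n = 2 × (2.169 / 0.54)² = 2 × 4.017² = 2 × 16.13 = 32.3.
Round up to the next whole participant.

n = 33 per group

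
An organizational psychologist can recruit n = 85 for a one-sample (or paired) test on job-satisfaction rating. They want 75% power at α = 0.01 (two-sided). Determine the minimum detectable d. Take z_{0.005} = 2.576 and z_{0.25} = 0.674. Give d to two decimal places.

d_min ≈ 0.35

For a single sample (or paired design) of n = 85: d_min = (z_{α/2} + z_β)/√n.
z-sum = 2.576 + 0.674 = 3.250.
d_min = 3.250 / √85 = 3.250 / 9.220 = 0.353.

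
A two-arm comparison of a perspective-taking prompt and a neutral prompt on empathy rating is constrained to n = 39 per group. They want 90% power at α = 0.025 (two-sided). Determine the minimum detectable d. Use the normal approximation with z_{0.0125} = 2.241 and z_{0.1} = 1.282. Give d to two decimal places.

d_min ≈ 0.80

For two independent groups of n = 39 each: d_min = (z_{α/2} + z_β)·√(2/n).
z-sum = 2.241 + 1.282 = 3.523.
d_min = 3.523 × √(2/39) = 3.523 × 0.2265 = 0.798.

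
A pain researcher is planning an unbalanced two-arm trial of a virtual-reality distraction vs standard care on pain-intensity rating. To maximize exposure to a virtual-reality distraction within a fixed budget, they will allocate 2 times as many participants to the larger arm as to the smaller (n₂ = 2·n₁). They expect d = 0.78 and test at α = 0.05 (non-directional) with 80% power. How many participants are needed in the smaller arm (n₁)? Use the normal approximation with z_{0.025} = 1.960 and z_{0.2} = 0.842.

With allocation ratio k = n₂/n₁ = 2, Var(x̄₁−x̄₂) = σ²(1/n₁ + 1/(k·n₁)) = σ²·(k+1)/(k·n₁).
So n₁ = (1 + 1/k)·((z_{α/2} + z_β)/d)² = 1.500 × (2.802/0.78)².
n₁ = 1.500 × 12.90 = 19.4.
Round up: n₁ = 20, giving n₂ = 2 × 20 = 40.

n₁ = 20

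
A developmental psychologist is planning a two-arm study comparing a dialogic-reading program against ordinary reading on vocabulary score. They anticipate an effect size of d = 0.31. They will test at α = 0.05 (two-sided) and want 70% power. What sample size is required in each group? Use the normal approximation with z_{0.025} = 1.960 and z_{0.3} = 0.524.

For two independent groups with equal n: n = 2·((z_{α/2} + z_β) / d)².
z_{α/2} + z_β = 1.960 + 0.524 = 2.484.
n = 2 × (2.484 / 0.31)² = 2 × 8.013² = 2 × 64.21 = 128.4.
Round up to the next whole participant.

n = 129 per group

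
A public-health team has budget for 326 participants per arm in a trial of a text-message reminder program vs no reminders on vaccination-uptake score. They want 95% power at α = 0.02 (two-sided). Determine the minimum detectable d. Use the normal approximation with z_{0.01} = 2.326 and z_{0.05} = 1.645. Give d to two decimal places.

d_min ≈ 0.31

For two independent groups of n = 326 each: d_min = (z_{α/2} + z_β)·√(2/n).
z-sum = 2.326 + 1.645 = 3.971.
d_min = 3.971 × √(2/326) = 3.971 × 0.0783 = 0.311.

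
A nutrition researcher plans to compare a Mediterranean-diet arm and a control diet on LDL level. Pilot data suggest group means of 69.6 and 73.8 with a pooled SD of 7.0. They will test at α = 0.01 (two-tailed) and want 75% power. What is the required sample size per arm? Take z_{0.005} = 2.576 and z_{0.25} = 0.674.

Cohen's d = |M₁ − M₂| / SD_pooled = |69.6 − 73.8| / 7.0 = 4.2 / 7.0 = 0.600.
For two independent groups with equal n: n = 2·((z_{α/2} + z_β) / d)².
z_{α/2} + z_β = 2.576 + 0.674 = 3.250.
n = 2 × (3.250 / 0.600)² = 2 × 5.417² = 2 × 29.34 = 58.7.
Round up to the next whole participant.

n = 59 per group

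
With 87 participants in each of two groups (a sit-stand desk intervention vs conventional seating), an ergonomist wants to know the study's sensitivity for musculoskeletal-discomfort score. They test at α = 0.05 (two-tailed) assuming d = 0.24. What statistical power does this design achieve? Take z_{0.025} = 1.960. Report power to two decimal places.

power ≈ 0.35

For two equal groups, power = Φ(d·√(n/2) − z_{α/2}).
d·√(n/2) = 0.24 × √(87/2) = 0.24 × 6.595 = 1.583.
z_β = 1.583 − 1.960 = -0.377.
Power = Φ(-0.377) = 0.353.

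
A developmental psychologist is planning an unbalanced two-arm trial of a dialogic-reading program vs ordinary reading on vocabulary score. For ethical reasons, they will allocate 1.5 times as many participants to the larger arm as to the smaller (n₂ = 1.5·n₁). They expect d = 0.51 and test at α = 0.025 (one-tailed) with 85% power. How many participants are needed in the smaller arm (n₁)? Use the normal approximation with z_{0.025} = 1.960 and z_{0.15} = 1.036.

With allocation ratio k = n₂/n₁ = 1.5, Var(x̄₁−x̄₂) = σ²(1/n₁ + 1/(k·n₁)) = σ²·(k+1)/(k·n₁).
So n₁ = (1 + 1/k)·((z_{α} + z_β)/d)² = 1.667 × (2.996/0.51)².
n₁ = 1.667 × 34.51 = 57.5.
Round up: n₁ = 58, giving n₂ = 1.5 × 58 = 87.

n₁ = 58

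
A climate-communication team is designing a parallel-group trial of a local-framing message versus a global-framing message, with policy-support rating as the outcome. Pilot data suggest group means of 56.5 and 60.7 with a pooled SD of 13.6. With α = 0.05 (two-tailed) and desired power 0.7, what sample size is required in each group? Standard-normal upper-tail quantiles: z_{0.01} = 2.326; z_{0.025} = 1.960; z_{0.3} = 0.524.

Cohen's d = |M₁ − M₂| / SD_pooled = |56.5 − 60.7| / 13.6 = 4.2 / 13.6 = 0.309.
For two independent groups with equal n: n = 2·((z_{α/2} + z_β) / d)².
z_{α/2} + z_β = 1.960 + 0.524 = 2.484.
n = 2 × (2.484 / 0.309)² = 2 × 8.039² = 2 × 64.62 = 129.2.
Round up to the next whole participant.

n = 130 per group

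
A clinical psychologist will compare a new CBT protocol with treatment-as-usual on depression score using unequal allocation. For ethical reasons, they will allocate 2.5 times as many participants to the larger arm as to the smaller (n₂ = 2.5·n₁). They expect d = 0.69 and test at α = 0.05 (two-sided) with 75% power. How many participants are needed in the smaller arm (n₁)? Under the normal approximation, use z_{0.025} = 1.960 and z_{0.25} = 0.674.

With allocation ratio k = n₂/n₁ = 2.5, Var(x̄₁−x̄₂) = σ²(1/n₁ + 1/(k·n₁)) = σ²·(k+1)/(k·n₁).
So n₁ = (1 + 1/k)·((z_{α/2} + z_β)/d)² = 1.400 × (2.634/0.69)².
n₁ = 1.400 × 14.57 = 20.4.
Round up: n₁ = 21, giving n₂ = ⌈2.5 × 21⌉ = ⌈52.5⌉ = 53.

n₁ = 21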